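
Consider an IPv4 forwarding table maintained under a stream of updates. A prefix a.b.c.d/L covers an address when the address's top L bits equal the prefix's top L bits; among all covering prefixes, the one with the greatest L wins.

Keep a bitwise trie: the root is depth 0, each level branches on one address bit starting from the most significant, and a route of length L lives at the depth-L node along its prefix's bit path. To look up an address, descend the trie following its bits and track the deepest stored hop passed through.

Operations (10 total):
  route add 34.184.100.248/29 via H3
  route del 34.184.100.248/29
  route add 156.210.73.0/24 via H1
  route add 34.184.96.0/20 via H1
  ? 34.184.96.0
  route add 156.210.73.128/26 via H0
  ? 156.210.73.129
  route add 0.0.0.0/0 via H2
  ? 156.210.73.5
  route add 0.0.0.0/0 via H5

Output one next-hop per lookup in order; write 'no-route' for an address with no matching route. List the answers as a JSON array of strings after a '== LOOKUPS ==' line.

Trace:
  add 34.184.100.248/29 -> H3 at depth 29
  - 34.184.100.248/29 clear@29
  add 156.210.73.0/24 -> H1 at depth 24
  add 34.184.96.0/20 -> H1 at depth 20
  Q 34.184.96.0: descend 001000101011100001100 ; hops seen [H1] ; pick H1
  add 156.210.73.128/26 -> H0 at depth 26
  Q 156.210.73.129: descend 10011100110100100100100110 ; hops seen [H1,H0] ; pick H0
  add 0.0.0.0/0 -> H2 at depth 0
  Q 156.210.73.5: descend 100111001101001001001001 ; hops seen [H2,H1] ; pick H1
  add 0.0.0.0/0 -> H5 at depth 0

== LOOKUPS ==
["H1","H0","H1"]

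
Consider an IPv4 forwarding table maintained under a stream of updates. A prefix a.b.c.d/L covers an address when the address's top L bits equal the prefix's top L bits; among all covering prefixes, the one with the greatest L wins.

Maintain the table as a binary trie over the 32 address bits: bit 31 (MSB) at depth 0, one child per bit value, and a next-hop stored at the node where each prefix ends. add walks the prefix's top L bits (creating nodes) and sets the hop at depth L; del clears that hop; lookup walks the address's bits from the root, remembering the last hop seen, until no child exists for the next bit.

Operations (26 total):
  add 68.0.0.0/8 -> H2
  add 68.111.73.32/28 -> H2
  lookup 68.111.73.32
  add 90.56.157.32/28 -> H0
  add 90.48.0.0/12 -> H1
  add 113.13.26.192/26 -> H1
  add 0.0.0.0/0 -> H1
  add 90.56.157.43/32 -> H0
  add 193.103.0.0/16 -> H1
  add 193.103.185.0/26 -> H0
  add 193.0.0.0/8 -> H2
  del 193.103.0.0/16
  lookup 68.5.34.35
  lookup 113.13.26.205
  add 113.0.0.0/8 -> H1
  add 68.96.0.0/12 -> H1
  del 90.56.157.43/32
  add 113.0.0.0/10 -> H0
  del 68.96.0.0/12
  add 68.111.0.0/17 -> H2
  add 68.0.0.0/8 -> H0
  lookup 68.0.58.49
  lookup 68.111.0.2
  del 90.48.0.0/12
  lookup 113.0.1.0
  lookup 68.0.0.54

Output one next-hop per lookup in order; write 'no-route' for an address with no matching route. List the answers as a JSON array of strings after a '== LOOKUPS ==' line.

Trace:
  add 68.0.0.0/8 -> H2 at depth 8
  add 68.111.73.32/28 -> H2 at depth 28
  ? 68.111.73.32  path d0:-→d1:-→d2:-→d3:-→d4:-→d5:-→d6:-→d7:-→d8:H2→d9:-→d10:-→d11:-→d12:-→d13:-→d14:-→d15:-→d16:-→d17:-→d18:-→d19:-→d20:-→d21:-→d22:-→d23:-→d24:-→d25:-→d26:-→d27:-→d28:H2  best=H2
  add 90.56.157.32/28 -> H0 at depth 28
  add 90.48.0.0/12 -> H1 at depth 12
  add 113.13.26.192/26 -> H1 at depth 26
  add 0.0.0.0/0 -> H1 at depth 0
  add 90.56.157.43/32 -> H0 at depth 32
  add 193.103.0.0/16 -> H1 at depth 16
  add 193.103.185.0/26 -> H0 at depth 26
  add 193.0.0.0/8 -> H2 at depth 8
  del 193.103.0.0/16 (clear depth 16)
  ? 68.5.34.35  path d0:H1→d1:-→d2:-→d3:-→d4:-→d5:-→d6:-→d7:-→d8:H2→d9:-  best=H2
  ? 113.13.26.205  path d0:H1→d1:-→d2:-→d3:-→d4:-→d5:-→d6:-→d7:-→d8:-→d9:-→d10:-→d11:-→d12:-→d13:-→d14:-→d15:-→d16:-→d17:-→d18:-→d19:-→d20:-→d21:-→d22:-→d23:-→d24:-→d25:-→d26:H1  best=H1
  add 113.0.0.0/8 -> H1 at depth 8
  add 68.96.0.0/12 -> H1 at depth 12
  del 90.56.157.43/32 (clear depth 32)
  add 113.0.0.0/10 -> H0 at depth 10
  del 68.96.0.0/12 (clear depth 12)
  add 68.111.0.0/17 -> H2 at depth 17
  add 68.0.0.0/8 -> H0 at depth 8
  ? 68.0.58.49  path d0:H1→d1:-→d2:-→d3:-→d4:-→d5:-→d6:-→d7:-→d8:H0→d9:-  best=H0
  ? 68.111.0.2  path d0:H1→d1:-→d2:-→d3:-→d4:-→d5:-→d6:-→d7:-→d8:H0→d9:-→d10:-→d11:-→d12:-→d13:-→d14:-→d15:-→d16:-→d17:H2  best=H2
  del 90.48.0.0/12 (clear depth 12)
  ? 113.0.1.0  path d0:H1→d1:-→d2:-→d3:-→d4:-→d5:-→d6:-→d7:-→d8:H1→d9:-→d10:H0→d11:-→d12:-  best=H0
  ? 68.0.0.54  path d0:H1→d1:-→d2:-→d3:-→d4:-→d5:-→d6:-→d7:-→d8:H0→d9:-  best=H0

== LOOKUPS ==
["H2","H2","H1","H0","H2","H0","H0"]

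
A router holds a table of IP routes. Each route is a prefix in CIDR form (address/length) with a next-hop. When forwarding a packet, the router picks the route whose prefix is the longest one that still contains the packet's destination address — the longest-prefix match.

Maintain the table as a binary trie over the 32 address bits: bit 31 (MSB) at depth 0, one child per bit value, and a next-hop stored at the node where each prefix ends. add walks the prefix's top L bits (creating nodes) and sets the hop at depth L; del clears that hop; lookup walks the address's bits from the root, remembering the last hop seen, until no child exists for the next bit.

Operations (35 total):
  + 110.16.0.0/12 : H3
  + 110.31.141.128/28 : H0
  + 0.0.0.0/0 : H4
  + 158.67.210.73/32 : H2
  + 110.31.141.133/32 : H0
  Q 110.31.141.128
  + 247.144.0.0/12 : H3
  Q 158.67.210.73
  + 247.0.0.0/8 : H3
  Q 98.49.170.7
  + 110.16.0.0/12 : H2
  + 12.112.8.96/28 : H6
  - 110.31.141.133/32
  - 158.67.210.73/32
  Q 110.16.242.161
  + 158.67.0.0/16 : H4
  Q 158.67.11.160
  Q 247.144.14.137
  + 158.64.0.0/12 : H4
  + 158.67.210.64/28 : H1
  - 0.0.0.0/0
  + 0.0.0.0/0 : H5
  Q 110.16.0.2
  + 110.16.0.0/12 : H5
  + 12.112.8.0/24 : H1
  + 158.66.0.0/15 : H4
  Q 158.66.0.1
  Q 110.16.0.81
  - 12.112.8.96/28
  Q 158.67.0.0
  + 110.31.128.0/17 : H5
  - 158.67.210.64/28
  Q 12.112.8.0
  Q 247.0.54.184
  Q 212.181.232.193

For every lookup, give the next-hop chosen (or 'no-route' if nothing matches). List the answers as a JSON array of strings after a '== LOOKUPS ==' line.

Apply in order:
  + 110.16.0.0/12 (H3) depth=12
  + 110.31.141.128/28 (H0) depth=28
  + 0.0.0.0/0 (H4) depth=0
  + 158.67.210.73/32 (H2) depth=32
  + 110.31.141.133/32 (H0) depth=32
  ? 110.31.141.128  path d0:H4→d1:-→d2:-→d3:-→d4:-→d5:-→d6:-→d7:-→d8:-→d9:-→d10:-→d11:-→d12:H3→d13:-→d14:-→d15:-→d16:-→d17:-→d18:-→d19:-→d20:-→d21:-→d22:-→d23:-→d24:-→d25:-→d26:-→d27:-→d28:H0→d29:-  best=H0
  + 247.144.0.0/12 (H3) depth=12
  ? 158.67.210.73  path d0:H4→d1:-→d2:-→d3:-→d4:-→d5:-→d6:-→d7:-→d8:-→d9:-→d10:-→d11:-→d12:-→d13:-→d14:-→d15:-→d16:-→d17:-→d18:-→d19:-→d20:-→d21:-→d22:-→d23:-→d24:-→d25:-→d26:-→d27:-→d28:-→d29:-→d30:-→d31:-→d32:H2  best=H2
  + 247.0.0.0/8 (H3) depth=8
  ? 98.49.170.7  path d0:H4→d1:-→d2:-→d3:-→d4:-  best=H4
  + 110.16.0.0/12 (H2) depth=12
  + 12.112.8.96/28 (H6) depth=28
  del 110.31.141.133/32 (clear depth 32)
  del 158.67.210.73/32 (clear depth 32)
  ? 110.16.242.161  path d0:H4→d1:-→d2:-→d3:-→d4:-→d5:-→d6:-→d7:-→d8:-→d9:-→d10:-→d11:-→d12:H2  best=H2
  + 158.67.0.0/16 (H4) depth=16
  ? 158.67.11.160  path d0:H4→d1:-→d2:-→d3:-→d4:-→d5:-→d6:-→d7:-→d8:-→d9:-→d10:-→d11:-→d12:-→d13:-→d14:-→d15:-→d16:H4  best=H4
  ? 247.144.14.137  path d0:H4→d1:-→d2:-→d3:-→d4:-→d5:-→d6:-→d7:-→d8:H3→d9:-→d10:-→d11:-→d12:H3  best=H3
  + 158.64.0.0/12 (H4) depth=12
  + 158.67.210.64/28 (H1) depth=28
  del 0.0.0.0/0 (clear depth 0)
  + 0.0.0.0/0 (H5) depth=0
  ? 110.16.0.2  path d0:H5→d1:-→d2:-→d3:-→d4:-→d5:-→d6:-→d7:-→d8:-→d9:-→d10:-→d11:-→d12:H2  best=H2
  + 110.16.0.0/12 (H5) depth=12
  + 12.112.8.0/24 (H1) depth=24
  + 158.66.0.0/15 (H4) depth=15
  ? 158.66.0.1  path d0:H5→d1:-→d2:-→d3:-→d4:-→d5:-→d6:-→d7:-→d8:-→d9:-→d10:-→d11:-→d12:H4→d13:-→d14:-→d15:H4  best=H4
  ? 110.16.0.81  path d0:H5→d1:-→d2:-→d3:-→d4:-→d5:-→d6:-→d7:-→d8:-→d9:-→d10:-→d11:-→d12:H5  best=H5
  del 12.112.8.96/28 (clear depth 28)
  ? 158.67.0.0  path d0:H5→d1:-→d2:-→d3:-→d4:-→d5:-→d6:-→d7:-→d8:-→d9:-→d10:-→d11:-→d12:H4→d13:-→d14:-→d15:H4→d16:H4  best=H4
  + 110.31.128.0/17 (H5) depth=17
  del 158.67.210.64/28 (clear depth 28)
  ? 12.112.8.0  path d0:H5→d1:-→d2:-→d3:-→d4:-→d5:-→d6:-→d7:-→d8:-→d9:-→d10:-→d11:-→d12:-→d13:-→d14:-→d15:-→d16:-→d17:-→d18:-→d19:-→d20:-→d21:-→d22:-→d23:-→d24:H1→d25:-  best=H1
  ? 247.0.54.184  path d0:H5→d1:-→d2:-→d3:-→d4:-→d5:-→d6:-→d7:-→d8:H3  best=H3
  ? 212.181.232.193  path d0:H5→d1:-→d2:-  best=H5

== LOOKUPS ==
["H0","H2","H4","H2","H4","H3","H2","H4","H5","H4","H1","H3","H5"]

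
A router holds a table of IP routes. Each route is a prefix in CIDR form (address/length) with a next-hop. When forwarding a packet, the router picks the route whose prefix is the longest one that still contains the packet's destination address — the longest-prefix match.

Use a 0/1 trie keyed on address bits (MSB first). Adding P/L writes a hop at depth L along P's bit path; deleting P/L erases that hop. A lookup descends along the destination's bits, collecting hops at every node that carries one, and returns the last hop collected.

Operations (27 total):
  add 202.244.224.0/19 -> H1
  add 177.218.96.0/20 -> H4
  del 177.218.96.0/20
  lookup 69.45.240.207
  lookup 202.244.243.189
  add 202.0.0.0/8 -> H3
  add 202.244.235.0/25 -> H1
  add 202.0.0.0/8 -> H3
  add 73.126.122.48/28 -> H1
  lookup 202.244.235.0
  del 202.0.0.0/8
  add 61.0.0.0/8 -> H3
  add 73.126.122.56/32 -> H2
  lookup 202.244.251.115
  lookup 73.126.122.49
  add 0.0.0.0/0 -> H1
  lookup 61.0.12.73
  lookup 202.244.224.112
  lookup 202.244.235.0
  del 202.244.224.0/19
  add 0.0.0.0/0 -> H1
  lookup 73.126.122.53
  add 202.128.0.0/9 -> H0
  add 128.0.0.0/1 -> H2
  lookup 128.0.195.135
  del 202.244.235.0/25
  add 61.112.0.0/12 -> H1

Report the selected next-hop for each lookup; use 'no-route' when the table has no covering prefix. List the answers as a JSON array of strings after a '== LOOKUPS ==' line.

Process each operation:
  add 202.244.224.0/19 -> H1 at depth 19
  add 177.218.96.0/20 -> H4 at depth 20
  del 177.218.96.0/20 (clear depth 20)
  Q 69.45.240.207: descend ε ; hops seen [∅] ; pick no-route
  Q 202.244.243.189: descend 1100101011110100111 ; hops seen [H1] ; pick H1
  add 202.0.0.0/8 -> H3 at depth 8
  add 202.244.235.0/25 -> H1 at depth 25
  add 202.0.0.0/8 -> H3 at depth 8
  add 73.126.122.48/28 -> H1 at depth 28
  Q 202.244.235.0: descend 1100101011110100111010110 ; hops seen [H3,H1,H1] ; pick H1
  del 202.0.0.0/8 (clear depth 8)
  add 61.0.0.0/8 -> H3 at depth 8
  add 73.126.122.56/32 -> H2 at depth 32
  Q 202.244.251.115: descend 1100101011110100111 ; hops seen [H1] ; pick H1
  Q 73.126.122.49: descend 0100100101111110011110100011 ; hops seen [H1] ; pick H1
  add 0.0.0.0/0 -> H1 at depth 0
  Q 61.0.12.73: descend 00111101 ; hops seen [H1,H3] ; pick H3
  Q 202.244.224.112: descend 11001010111101001110 ; hops seen [H1,H1] ; pick H1
  Q 202.244.235.0: descend 1100101011110100111010110 ; hops seen [H1,H1,H1] ; pick H1
  del 202.244.224.0/19 (clear depth 19)
  add 0.0.0.0/0 -> H1 at depth 0
  Q 73.126.122.53: descend 0100100101111110011110100011 ; hops seen [H1,H1] ; pick H1
  add 202.128.0.0/9 -> H0 at depth 9
  add 128.0.0.0/1 -> H2 at depth 1
  Q 128.0.195.135: descend 10 ; hops seen [H1,H2] ; pick H2
  del 202.244.235.0/25 (clear depth 25)
  add 61.112.0.0/12 -> H1 at depth 12

== LOOKUPS ==
["no-route","H1","H1","H1","H1","H3","H1","H1","H1","H2"]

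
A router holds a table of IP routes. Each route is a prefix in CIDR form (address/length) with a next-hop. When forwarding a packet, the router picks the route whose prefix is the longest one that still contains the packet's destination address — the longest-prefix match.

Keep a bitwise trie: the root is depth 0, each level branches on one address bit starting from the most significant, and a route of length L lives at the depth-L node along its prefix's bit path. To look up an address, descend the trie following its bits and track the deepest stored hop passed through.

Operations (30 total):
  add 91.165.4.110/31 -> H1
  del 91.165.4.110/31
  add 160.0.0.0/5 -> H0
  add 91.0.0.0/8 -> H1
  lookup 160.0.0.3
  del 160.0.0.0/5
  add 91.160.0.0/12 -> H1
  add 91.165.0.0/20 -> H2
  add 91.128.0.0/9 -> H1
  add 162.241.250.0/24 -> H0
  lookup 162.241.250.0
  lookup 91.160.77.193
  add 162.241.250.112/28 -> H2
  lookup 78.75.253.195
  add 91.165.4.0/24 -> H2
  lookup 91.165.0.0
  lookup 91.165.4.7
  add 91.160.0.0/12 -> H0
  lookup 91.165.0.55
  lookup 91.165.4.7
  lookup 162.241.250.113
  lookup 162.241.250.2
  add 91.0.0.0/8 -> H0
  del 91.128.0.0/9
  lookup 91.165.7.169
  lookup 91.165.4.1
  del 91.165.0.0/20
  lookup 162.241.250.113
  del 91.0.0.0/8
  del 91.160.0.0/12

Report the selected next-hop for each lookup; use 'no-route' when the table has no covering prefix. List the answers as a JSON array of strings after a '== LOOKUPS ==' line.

Apply in order:
  + 91.165.4.110/31 (H1) depth=31
  del 91.165.4.110/31 (clear depth 31)
  + 160.0.0.0/5 (H0) depth=5
  + 91.0.0.0/8 (H1) depth=8
  Q 160.0.0.3: descend 10100 ; hops seen [H0] ; pick H0
  del 160.0.0.0/5 (clear depth 5)
  + 91.160.0.0/12 (H1) depth=12
  + 91.165.0.0/20 (H2) depth=20
  + 91.128.0.0/9 (H1) depth=9
  + 162.241.250.0/24 (H0) depth=24
  Q 162.241.250.0: descend 101000101111000111111010 ; hops seen [H0] ; pick H0
  Q 91.160.77.193: descend 0101101110100 ; hops seen [H1,H1,H1] ; pick H1
  + 162.241.250.112/28 (H2) depth=28
  Q 78.75.253.195: descend 010 ; hops seen [∅] ; pick no-route
  + 91.165.4.0/24 (H2) depth=24
  Q 91.165.0.0: descend 010110111010010100000 ; hops seen [H1,H1,H1,H2] ; pick H2
  Q 91.165.4.7: descend 0101101110100101000001000 ; hops seen [H1,H1,H1,H2,H2] ; pick H2
  + 91.160.0.0/12 (H0) depth=12
  Q 91.165.0.55: descend 010110111010010100000 ; hops seen [H1,H1,H0,H2] ; pick H2
  Q 91.165.4.7: descend 0101101110100101000001000 ; hops seen [H1,H1,H0,H2,H2] ; pick H2
  Q 162.241.250.113: descend 1010001011110001111110100111 ; hops seen [H0,H2] ; pick H2
  Q 162.241.250.2: descend 1010001011110001111110100 ; hops seen [H0] ; pick H0
  + 91.0.0.0/8 (H0) depth=8
  del 91.128.0.0/9 (clear depth 9)
  Q 91.165.7.169: descend 0101101110100101000001 ; hops seen [H0,H0,H2] ; pick H2
  Q 91.165.4.1: descend 0101101110100101000001000 ; hops seen [H0,H0,H2,H2] ; pick H2
  del 91.165.0.0/20 (clear depth 20)
  Q 162.241.250.113: descend 1010001011110001111110100111 ; hops seen [H0,H2] ; pick H2
  del 91.0.0.0/8 (clear depth 8)
  del 91.160.0.0/12 (clear depth 12)

== LOOKUPS ==
["H0","H0","H1","no-route","H2","H2","H2","H2","H2","H0","H2","H2","H2"]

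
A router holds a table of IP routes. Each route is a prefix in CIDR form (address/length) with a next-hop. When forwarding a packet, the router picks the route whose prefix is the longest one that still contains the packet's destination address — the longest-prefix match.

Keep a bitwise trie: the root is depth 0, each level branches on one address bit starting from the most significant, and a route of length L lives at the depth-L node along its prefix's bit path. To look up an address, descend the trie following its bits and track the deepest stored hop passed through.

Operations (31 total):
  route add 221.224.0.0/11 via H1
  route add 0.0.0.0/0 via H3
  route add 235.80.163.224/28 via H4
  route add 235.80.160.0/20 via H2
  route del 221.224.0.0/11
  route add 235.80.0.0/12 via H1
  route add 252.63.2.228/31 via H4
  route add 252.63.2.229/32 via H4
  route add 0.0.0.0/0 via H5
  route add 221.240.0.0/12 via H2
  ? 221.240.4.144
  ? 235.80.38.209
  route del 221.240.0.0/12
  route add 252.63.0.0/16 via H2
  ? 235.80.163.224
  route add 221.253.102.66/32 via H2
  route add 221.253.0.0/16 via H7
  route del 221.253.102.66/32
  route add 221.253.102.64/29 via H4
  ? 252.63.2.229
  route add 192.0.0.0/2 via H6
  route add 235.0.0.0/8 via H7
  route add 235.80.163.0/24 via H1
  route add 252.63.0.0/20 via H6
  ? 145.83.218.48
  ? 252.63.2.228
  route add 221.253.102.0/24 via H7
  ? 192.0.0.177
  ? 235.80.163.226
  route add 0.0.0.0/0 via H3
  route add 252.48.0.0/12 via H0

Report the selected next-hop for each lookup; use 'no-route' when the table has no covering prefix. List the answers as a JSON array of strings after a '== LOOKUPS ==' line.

Apply in order:
  add 221.224.0.0/11 -> H1 at depth 11
  add 0.0.0.0/0 -> H3 at depth 0
  add 235.80.163.224/28 -> H4 at depth 28
  add 235.80.160.0/20 -> H2 at depth 20
  - 221.224.0.0/11 clear@11
  add 235.80.0.0/12 -> H1 at depth 12
  add 252.63.2.228/31 -> H4 at depth 31
  add 252.63.2.229/32 -> H4 at depth 32
  add 0.0.0.0/0 -> H5 at depth 0
  add 221.240.0.0/12 -> H2 at depth 12
  Q 221.240.4.144: descend 110111011111 ; hops seen [H5,H2] ; pick H2
  Q 235.80.38.209: descend 1110101101010000 ; hops seen [H5,H1] ; pick H1
  - 221.240.0.0/12 clear@12
  add 252.63.0.0/16 -> H2 at depth 16
  Q 235.80.163.224: descend 1110101101010000101000111110 ; hops seen [H5,H1,H2,H4] ; pick H4
  add 221.253.102.66/32 -> H2 at depth 32
  add 221.253.0.0/16 -> H7 at depth 16
  - 221.253.102.66/32 clear@32
  add 221.253.102.64/29 -> H4 at depth 29
  Q 252.63.2.229: descend 11111100001111110000001011100101 ; hops seen [H5,H2,H4,H4] ; pick H4
  add 192.0.0.0/2 -> H6 at depth 2
  add 235.0.0.0/8 -> H7 at depth 8
  add 235.80.163.0/24 -> H1 at depth 24
  add 252.63.0.0/20 -> H6 at depth 20
  Q 145.83.218.48: descend 1 ; hops seen [H5] ; pick H5
  Q 252.63.2.228: descend 1111110000111111000000101110010 ; hops seen [H5,H6,H2,H6,H4] ; pick H4
  add 221.253.102.0/24 -> H7 at depth 24
  Q 192.0.0.177: descend 110 ; hops seen [H5,H6] ; pick H6
  Q 235.80.163.226: descend 1110101101010000101000111110 ; hops seen [H5,H6,H7,H1,H2,H1,H4] ; pick H4
  add 0.0.0.0/0 -> H3 at depth 0
  add 252.48.0.0/12 -> H0 at depth 12

== LOOKUPS ==
["H2","H1","H4","H4","H5","H4","H6","H4"]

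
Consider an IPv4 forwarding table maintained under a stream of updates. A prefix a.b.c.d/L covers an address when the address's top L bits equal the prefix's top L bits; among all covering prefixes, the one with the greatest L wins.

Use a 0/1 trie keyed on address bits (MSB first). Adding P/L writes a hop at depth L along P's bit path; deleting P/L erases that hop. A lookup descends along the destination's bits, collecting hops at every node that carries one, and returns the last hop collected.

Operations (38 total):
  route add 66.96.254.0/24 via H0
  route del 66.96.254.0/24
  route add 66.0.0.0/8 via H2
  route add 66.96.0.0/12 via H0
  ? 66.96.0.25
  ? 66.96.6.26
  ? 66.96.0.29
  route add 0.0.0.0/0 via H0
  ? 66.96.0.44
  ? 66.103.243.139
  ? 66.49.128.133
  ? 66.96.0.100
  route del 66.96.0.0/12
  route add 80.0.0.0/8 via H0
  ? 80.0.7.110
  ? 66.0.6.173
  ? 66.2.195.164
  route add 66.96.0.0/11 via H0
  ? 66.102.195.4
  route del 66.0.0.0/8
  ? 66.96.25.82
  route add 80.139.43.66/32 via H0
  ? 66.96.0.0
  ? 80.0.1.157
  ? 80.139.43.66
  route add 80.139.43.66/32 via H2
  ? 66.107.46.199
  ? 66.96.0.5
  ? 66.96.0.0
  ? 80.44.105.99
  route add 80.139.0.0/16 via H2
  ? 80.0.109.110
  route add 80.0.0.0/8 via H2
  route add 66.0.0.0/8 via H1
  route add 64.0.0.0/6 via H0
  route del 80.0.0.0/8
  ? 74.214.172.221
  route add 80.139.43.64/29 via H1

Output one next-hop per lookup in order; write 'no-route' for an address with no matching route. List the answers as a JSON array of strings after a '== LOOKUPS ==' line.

Apply in order:
  add 66.96.254.0/24 -> H0 at depth 24
  del 66.96.254.0/24 (clear depth 24)
  add 66.0.0.0/8 -> H2 at depth 8
  add 66.96.0.0/12 -> H0 at depth 12
  ? 66.96.0.25  path d0:-→d1:-→d2:-→d3:-→d4:-→d5:-→d6:-→d7:-→d8:H2→d9:-→d10:-→d11:-→d12:H0→d13:-→d14:-→d15:-→d16:-  best=H0
  ? 66.96.6.26  path d0:-→d1:-→d2:-→d3:-→d4:-→d5:-→d6:-→d7:-→d8:H2→d9:-→d10:-→d11:-→d12:H0→d13:-→d14:-→d15:-→d16:-  best=H0
  ? 66.96.0.29  path d0:-→d1:-→d2:-→d3:-→d4:-→d5:-→d6:-→d7:-→d8:H2→d9:-→d10:-→d11:-→d12:H0→d13:-→d14:-→d15:-→d16:-  best=H0
  add 0.0.0.0/0 -> H0 at depth 0
  ? 66.96.0.44  path d0:H0→d1:-→d2:-→d3:-→d4:-→d5:-→d6:-→d7:-→d8:H2→d9:-→d10:-→d11:-→d12:H0→d13:-→d14:-→d15:-→d16:-  best=H0
  ? 66.103.243.139  path d0:H0→d1:-→d2:-→d3:-→d4:-→d5:-→d6:-→d7:-→d8:H2→d9:-→d10:-→d11:-→d12:H0→d13:-  best=H0
  ? 66.49.128.133  path d0:H0→d1:-→d2:-→d3:-→d4:-→d5:-→d6:-→d7:-→d8:H2→d9:-  best=H2
  ? 66.96.0.100  path d0:H0→d1:-→d2:-→d3:-→d4:-→d5:-→d6:-→d7:-→d8:H2→d9:-→d10:-→d11:-→d12:H0→d13:-→d14:-→d15:-→d16:-  best=H0
  del 66.96.0.0/12 (clear depth 12)
  add 80.0.0.0/8 -> H0 at depth 8
  ? 80.0.7.110  path d0:H0→d1:-→d2:-→d3:-→d4:-→d5:-→d6:-→d7:-→d8:H0  best=H0
  ? 66.0.6.173  path d0:H0→d1:-→d2:-→d3:-→d4:-→d5:-→d6:-→d7:-→d8:H2→d9:-  best=H2
  ? 66.2.195.164  path d0:H0→d1:-→d2:-→d3:-→d4:-→d5:-→d6:-→d7:-→d8:H2→d9:-  best=H2
  add 66.96.0.0/11 -> H0 at depth 11
  ? 66.102.195.4  path d0:H0→d1:-→d2:-→d3:-→d4:-→d5:-→d6:-→d7:-→d8:H2→d9:-→d10:-→d11:H0→d12:-→d13:-  best=H0
  del 66.0.0.0/8 (clear depth 8)
  ? 66.96.25.82  path d0:H0→d1:-→d2:-→d3:-→d4:-→d5:-→d6:-→d7:-→d8:-→d9:-→d10:-→d11:H0→d12:-→d13:-→d14:-→d15:-→d16:-  best=H0
  add 80.139.43.66/32 -> H0 at depth 32
  ? 66.96.0.0  path d0:H0→d1:-→d2:-→d3:-→d4:-→d5:-→d6:-→d7:-→d8:-→d9:-→d10:-→d11:H0→d12:-→d13:-→d14:-→d15:-→d16:-  best=H0
  ? 80.0.1.157  path d0:H0→d1:-→d2:-→d3:-→d4:-→d5:-→d6:-→d7:-→d8:H0  best=H0
  ? 80.139.43.66  path d0:H0→d1:-→d2:-→d3:-→d4:-→d5:-→d6:-→d7:-→d8:H0→d9:-→d10:-→d11:-→d12:-→d13:-→d14:-→d15:-→d16:-→d17:-→d18:-→d19:-→d20:-→d21:-→d22:-→d23:-→d24:-→d25:-→d26:-→d27:-→d28:-→d29:-→d30:-→d31:-→d32:H0  best=H0
  add 80.139.43.66/32 -> H2 at depth 32
  ? 66.107.46.199  path d0:H0→d1:-→d2:-→d3:-→d4:-→d5:-→d6:-→d7:-→d8:-→d9:-→d10:-→d11:H0→d12:-  best=H0
  ? 66.96.0.5  path d0:H0→d1:-→d2:-→d3:-→d4:-→d5:-→d6:-→d7:-→d8:-→d9:-→d10:-→d11:H0→d12:-→d13:-→d14:-→d15:-→d16:-  best=H0
  ? 66.96.0.0  path d0:H0→d1:-→d2:-→d3:-→d4:-→d5:-→d6:-→d7:-→d8:-→d9:-→d10:-→d11:H0→d12:-→d13:-→d14:-→d15:-→d16:-  best=H0
  ? 80.44.105.99  path d0:H0→d1:-→d2:-→d3:-→d4:-→d5:-→d6:-→d7:-→d8:H0  best=H0
  add 80.139.0.0/16 -> H2 at depth 16
  ? 80.0.109.110  path d0:H0→d1:-→d2:-→d3:-→d4:-→d5:-→d6:-→d7:-→d8:H0  best=H0
  add 80.0.0.0/8 -> H2 at depth 8
  add 66.0.0.0/8 -> H1 at depth 8
  add 64.0.0.0/6 -> H0 at depth 6
  del 80.0.0.0/8 (clear depth 8)
  ? 74.214.172.221  path d0:H0→d1:-→d2:-→d3:-→d4:-  best=H0
  add 80.139.43.64/29 -> H1 at depth 29

== LOOKUPS ==
["H0","H0","H0","H0","H0","H2","H0","H0","H2","H2","H0","H0","H0","H0","H0","H0","H0","H0","H0","H0","H0"]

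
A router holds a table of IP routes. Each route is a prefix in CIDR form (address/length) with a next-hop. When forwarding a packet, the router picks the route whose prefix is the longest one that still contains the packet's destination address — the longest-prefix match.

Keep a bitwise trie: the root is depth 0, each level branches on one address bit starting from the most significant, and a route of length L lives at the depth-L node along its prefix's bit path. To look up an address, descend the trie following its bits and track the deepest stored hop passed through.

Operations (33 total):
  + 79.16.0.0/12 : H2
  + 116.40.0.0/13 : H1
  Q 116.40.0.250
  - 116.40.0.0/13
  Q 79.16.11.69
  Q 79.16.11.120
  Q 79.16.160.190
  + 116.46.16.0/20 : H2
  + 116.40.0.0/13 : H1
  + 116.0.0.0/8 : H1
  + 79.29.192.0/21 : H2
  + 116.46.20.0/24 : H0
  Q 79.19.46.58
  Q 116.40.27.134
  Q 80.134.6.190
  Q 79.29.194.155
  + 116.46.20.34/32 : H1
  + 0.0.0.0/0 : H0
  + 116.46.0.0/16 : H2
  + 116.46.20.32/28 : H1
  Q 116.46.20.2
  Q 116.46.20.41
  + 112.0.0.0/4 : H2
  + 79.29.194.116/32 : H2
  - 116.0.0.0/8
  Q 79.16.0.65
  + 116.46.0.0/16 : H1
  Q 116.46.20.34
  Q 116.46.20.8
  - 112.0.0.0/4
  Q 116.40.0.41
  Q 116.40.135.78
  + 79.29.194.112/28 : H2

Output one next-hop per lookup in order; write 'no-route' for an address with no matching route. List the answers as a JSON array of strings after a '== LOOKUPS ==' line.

Apply in order:
  add 79.16.0.0/12 -> H2 at depth 12
  add 116.40.0.0/13 -> H1 at depth 13
  lookup 116.40.0.250: bits 0111010000101 walk d0:-→d1:-→d2:-→d3:-→d4:-→d5:-→d6:-→d7:-→d8:-→d9:-→d10:-→d11:-→d12:-→d13:H1 -> H1
  del 116.40.0.0/13 (clear depth 13)
  lookup 79.16.11.69: bits 010011110001 walk d0:-→d1:-→d2:-→d3:-→d4:-→d5:-→d6:-→d7:-→d8:-→d9:-→d10:-→d11:-→d12:H2 -> H2
  lookup 79.16.11.120: bits 010011110001 walk d0:-→d1:-→d2:-→d3:-→d4:-→d5:-→d6:-→d7:-→d8:-→d9:-→d10:-→d11:-→d12:H2 -> H2
  lookup 79.16.160.190: bits 010011110001 walk d0:-→d1:-→d2:-→d3:-→d4:-→d5:-→d6:-→d7:-→d8:-→d9:-→d10:-→d11:-→d12:H2 -> H2
  add 116.46.16.0/20 -> H2 at depth 20
  add 116.40.0.0/13 -> H1 at depth 13
  add 116.0.0.0/8 -> H1 at depth 8
  add 79.29.192.0/21 -> H2 at depth 21
  add 116.46.20.0/24 -> H0 at depth 24
  lookup 79.19.46.58: bits 010011110001 walk d0:-→d1:-→d2:-→d3:-→d4:-→d5:-→d6:-→d7:-→d8:-→d9:-→d10:-→d11:-→d12:H2 -> H2
  lookup 116.40.27.134: bits 0111010000101 walk d0:-→d1:-→d2:-→d3:-→d4:-→d5:-→d6:-→d7:-→d8:H1→d9:-→d10:-→d11:-→d12:-→d13:H1 -> H1
  lookup 80.134.6.190: bits 010 walk d0:-→d1:-→d2:-→d3:- -> no-route
  lookup 79.29.194.155: bits 010011110001110111000 walk d0:-→d1:-→d2:-→d3:-→d4:-→d5:-→d6:-→d7:-→d8:-→d9:-→d10:-→d11:-→d12:H2→d13:-→d14:-→d15:-→d16:-→d17:-→d18:-→d19:-→d20:-→d21:H2 -> H2
  add 116.46.20.34/32 -> H1 at depth 32
  add 0.0.0.0/0 -> H0 at depth 0
  add 116.46.0.0/16 -> H2 at depth 16
  add 116.46.20.32/28 -> H1 at depth 28
  lookup 116.46.20.2: bits 01110100001011100001010000 walk d0:H0→d1:-→d2:-→d3:-→d4:-→d5:-→d6:-→d7:-→d8:H1→d9:-→d10:-→d11:-→d12:-→d13:H1→d14:-→d15:-→d16:H2→d17:-→d18:-→d19:-→d20:H2→d21:-→d22:-→d23:-→d24:H0→d25:-→d26:- -> H0
  lookup 116.46.20.41: bits 0111010000101110000101000010 walk d0:H0→d1:-→d2:-→d3:-→d4:-→d5:-→d6:-→d7:-→d8:H1→d9:-→d10:-→d11:-→d12:-→d13:H1→d14:-→d15:-→d16:H2→d17:-→d18:-→d19:-→d20:H2→d21:-→d22:-→d23:-→d24:H0→d25:-→d26:-→d27:-→d28:H1 -> H1
  add 112.0.0.0/4 -> H2 at depth 4
  add 79.29.194.116/32 -> H2 at depth 32
  del 116.0.0.0/8 (clear depth 8)
  lookup 79.16.0.65: bits 010011110001 walk d0:H0→d1:-→d2:-→d3:-→d4:-→d5:-→d6:-→d7:-→d8:-→d9:-→d10:-→d11:-→d12:H2 -> H2
  add 116.46.0.0/16 -> H1 at depth 16
  lookup 116.46.20.34: bits 01110100001011100001010000100010 walk d0:H0→d1:-→d2:-→d3:-→d4:H2→d5:-→d6:-→d7:-→d8:-→d9:-→d10:-→d11:-→d12:-→d13:H1→d14:-→d15:-→d16:H1→d17:-→d18:-→d19:-→d20:H2→d21:-→d22:-→d23:-→d24:H0→d25:-→d26:-→d27:-→d28:H1→d29:-→d30:-→d31:-→d32:H1 -> H1
  lookup 116.46.20.8: bits 01110100001011100001010000 walk d0:H0→d1:-→d2:-→d3:-→d4:H2→d5:-→d6:-→d7:-→d8:-→d9:-→d10:-→d11:-→d12:-→d13:H1→d14:-→d15:-→d16:H1→d17:-→d18:-→d19:-→d20:H2→d21:-→d22:-→d23:-→d24:H0→d25:-→d26:- -> H0
  del 112.0.0.0/4 (clear depth 4)
  lookup 116.40.0.41: bits 0111010000101 walk d0:H0→d1:-→d2:-→d3:-→d4:-→d5:-→d6:-→d7:-→d8:-→d9:-→d10:-→d11:-→d12:-→d13:H1 -> H1
  lookup 116.40.135.78: bits 0111010000101 walk d0:H0→d1:-→d2:-→d3:-→d4:-→d5:-→d6:-→d7:-→d8:-→d9:-→d10:-→d11:-→d12:-→d13:H1 -> H1
  add 79.29.194.112/28 -> H2 at depth 28

== LOOKUPS ==
["H1","H2","H2","H2","H2","H1","no-route","H2","H0","H1","H2","H1","H0","H1","H1"]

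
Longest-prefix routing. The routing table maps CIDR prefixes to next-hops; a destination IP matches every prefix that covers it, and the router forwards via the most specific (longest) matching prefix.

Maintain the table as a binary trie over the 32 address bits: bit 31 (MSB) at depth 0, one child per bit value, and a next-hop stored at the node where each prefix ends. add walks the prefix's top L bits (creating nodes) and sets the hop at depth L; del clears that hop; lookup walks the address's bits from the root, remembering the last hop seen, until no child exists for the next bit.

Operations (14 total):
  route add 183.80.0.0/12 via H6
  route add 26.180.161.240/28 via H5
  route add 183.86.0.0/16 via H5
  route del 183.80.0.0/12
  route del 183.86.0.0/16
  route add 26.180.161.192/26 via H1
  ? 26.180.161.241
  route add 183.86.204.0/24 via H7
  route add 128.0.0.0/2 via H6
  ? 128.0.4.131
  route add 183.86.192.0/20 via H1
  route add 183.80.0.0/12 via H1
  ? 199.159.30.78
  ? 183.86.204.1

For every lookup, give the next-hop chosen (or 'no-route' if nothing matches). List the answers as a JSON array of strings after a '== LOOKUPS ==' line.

Trace:
  + 183.80.0.0/12 (H6) depth=12
  + 26.180.161.240/28 (H5) depth=28
  + 183.86.0.0/16 (H5) depth=16
  - 183.80.0.0/12 clear@12
  - 183.86.0.0/16 clear@16
  + 26.180.161.192/26 (H1) depth=26
  ? 26.180.161.241  path d0:-→d1:-→d2:-→d3:-→d4:-→d5:-→d6:-→d7:-→d8:-→d9:-→d10:-→d11:-→d12:-→d13:-→d14:-→d15:-→d16:-→d17:-→d18:-→d19:-→d20:-→d21:-→d22:-→d23:-→d24:-→d25:-→d26:H1→d27:-→d28:H5  best=H5
  + 183.86.204.0/24 (H7) depth=24
  + 128.0.0.0/2 (H6) depth=2
  ? 128.0.4.131  path d0:-→d1:-→d2:H6  best=H6
  + 183.86.192.0/20 (H1) depth=20
  + 183.80.0.0/12 (H1) depth=12
  ? 199.159.30.78  path d0:-→d1:-  best=no-route
  ? 183.86.204.1  path d0:-→d1:-→d2:H6→d3:-→d4:-→d5:-→d6:-→d7:-→d8:-→d9:-→d10:-→d11:-→d12:H1→d13:-→d14:-→d15:-→d16:-→d17:-→d18:-→d19:-→d20:H1→d21:-→d22:-→d23:-→d24:H7  best=H7

== LOOKUPS ==
["H5","H6","no-route","H7"]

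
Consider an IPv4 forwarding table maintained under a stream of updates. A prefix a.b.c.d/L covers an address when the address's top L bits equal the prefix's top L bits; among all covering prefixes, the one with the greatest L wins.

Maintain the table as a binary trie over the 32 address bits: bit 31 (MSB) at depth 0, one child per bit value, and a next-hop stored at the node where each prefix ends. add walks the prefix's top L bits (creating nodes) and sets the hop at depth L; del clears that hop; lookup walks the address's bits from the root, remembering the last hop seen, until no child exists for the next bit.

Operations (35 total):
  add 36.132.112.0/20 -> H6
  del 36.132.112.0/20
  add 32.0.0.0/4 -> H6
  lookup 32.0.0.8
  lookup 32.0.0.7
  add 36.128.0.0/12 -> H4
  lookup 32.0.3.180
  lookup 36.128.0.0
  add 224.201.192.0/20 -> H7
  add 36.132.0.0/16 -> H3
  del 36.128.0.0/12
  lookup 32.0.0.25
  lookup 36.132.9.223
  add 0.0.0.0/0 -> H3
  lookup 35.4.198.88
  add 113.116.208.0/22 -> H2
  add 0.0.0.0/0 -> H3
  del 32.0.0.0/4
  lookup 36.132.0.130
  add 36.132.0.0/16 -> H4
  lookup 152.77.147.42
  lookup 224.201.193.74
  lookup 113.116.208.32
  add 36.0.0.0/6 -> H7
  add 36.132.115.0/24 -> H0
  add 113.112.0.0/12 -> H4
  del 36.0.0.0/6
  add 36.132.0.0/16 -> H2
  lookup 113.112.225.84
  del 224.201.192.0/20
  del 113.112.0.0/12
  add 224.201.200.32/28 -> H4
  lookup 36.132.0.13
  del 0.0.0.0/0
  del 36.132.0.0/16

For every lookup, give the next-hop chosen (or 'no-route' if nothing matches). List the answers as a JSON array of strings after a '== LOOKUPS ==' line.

Trace:
  add 36.132.112.0/20 -> H6 at depth 20
  del 36.132.112.0/20 (clear depth 20)
  add 32.0.0.0/4 -> H6 at depth 4
  Q 32.0.0.8: descend 00100 ; hops seen [H6] ; pick H6
  Q 32.0.0.7: descend 00100 ; hops seen [H6] ; pick H6
  add 36.128.0.0/12 -> H4 at depth 12
  Q 32.0.3.180: descend 00100 ; hops seen [H6] ; pick H6
  Q 36.128.0.0: descend 0010010010000 ; hops seen [H6,H4] ; pick H4
  add 224.201.192.0/20 -> H7 at depth 20
  add 36.132.0.0/16 -> H3 at depth 16
  del 36.128.0.0/12 (clear depth 12)
  Q 32.0.0.25: descend 00100 ; hops seen [H6] ; pick H6
  Q 36.132.9.223: descend 00100100100001000 ; hops seen [H6,H3] ; pick H3
  add 0.0.0.0/0 -> H3 at depth 0
  Q 35.4.198.88: descend 00100 ; hops seen [H3,H6] ; pick H6
  add 113.116.208.0/22 -> H2 at depth 22
  add 0.0.0.0/0 -> H3 at depth 0
  del 32.0.0.0/4 (clear depth 4)
  Q 36.132.0.130: descend 00100100100001000 ; hops seen [H3,H3] ; pick H3
  add 36.132.0.0/16 -> H4 at depth 16
  Q 152.77.147.42: descend 1 ; hops seen [H3] ; pick H3
  Q 224.201.193.74: descend 11100000110010011100 ; hops seen [H3,H7] ; pick H7
  Q 113.116.208.32: descend 0111000101110100110100 ; hops seen [H3,H2] ; pick H2
  add 36.0.0.0/6 -> H7 at depth 6
  add 36.132.115.0/24 -> H0 at depth 24
  add 113.112.0.0/12 -> H4 at depth 12
  del 36.0.0.0/6 (clear depth 6)
  add 36.132.0.0/16 -> H2 at depth 16
  Q 113.112.225.84: descend 0111000101110 ; hops seen [H3,H4] ; pick H4
  del 224.201.192.0/20 (clear depth 20)
  del 113.112.0.0/12 (clear depth 12)
  add 224.201.200.32/28 -> H4 at depth 28
  Q 36.132.0.13: descend 00100100100001000 ; hops seen [H3,H2] ; pick H2
  del 0.0.0.0/0 (clear depth 0)
  del 36.132.0.0/16 (clear depth 16)

== LOOKUPS ==
["H6","H6","H6","H4","H6","H3","H6","H3","H3","H7","H2","H4","H2"]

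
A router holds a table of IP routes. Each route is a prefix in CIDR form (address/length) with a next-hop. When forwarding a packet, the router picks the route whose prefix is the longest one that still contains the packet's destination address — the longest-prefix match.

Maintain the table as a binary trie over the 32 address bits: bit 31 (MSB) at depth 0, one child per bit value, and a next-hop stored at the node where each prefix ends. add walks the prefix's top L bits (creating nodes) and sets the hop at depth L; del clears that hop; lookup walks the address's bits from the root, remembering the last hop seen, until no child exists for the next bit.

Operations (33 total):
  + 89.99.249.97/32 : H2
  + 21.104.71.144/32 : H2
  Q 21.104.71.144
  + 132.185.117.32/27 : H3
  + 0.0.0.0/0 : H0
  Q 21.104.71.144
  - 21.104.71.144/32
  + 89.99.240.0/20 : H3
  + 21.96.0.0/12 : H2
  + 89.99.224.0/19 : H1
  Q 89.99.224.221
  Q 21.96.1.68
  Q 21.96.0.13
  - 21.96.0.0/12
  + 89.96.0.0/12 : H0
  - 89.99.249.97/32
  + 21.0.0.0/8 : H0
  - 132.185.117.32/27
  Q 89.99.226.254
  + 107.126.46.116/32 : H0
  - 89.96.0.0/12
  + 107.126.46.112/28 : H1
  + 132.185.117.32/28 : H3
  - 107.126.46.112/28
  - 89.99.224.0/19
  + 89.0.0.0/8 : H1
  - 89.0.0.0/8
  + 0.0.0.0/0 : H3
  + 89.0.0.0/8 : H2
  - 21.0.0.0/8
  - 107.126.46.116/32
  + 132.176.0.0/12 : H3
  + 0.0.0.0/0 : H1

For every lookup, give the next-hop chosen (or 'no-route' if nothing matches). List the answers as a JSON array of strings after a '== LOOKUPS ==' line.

Process each operation:
  + 89.99.249.97/32 (H2) depth=32
  + 21.104.71.144/32 (H2) depth=32
  lookup 21.104.71.144: bits 00010101011010000100011110010000 walk d0:-→d1:-→d2:-→d3:-→d4:-→d5:-→d6:-→d7:-→d8:-→d9:-→d10:-→d11:-→d12:-→d13:-→d14:-→d15:-→d16:-→d17:-→d18:-→d19:-→d20:-→d21:-→d22:-→d23:-→d24:-→d25:-→d26:-→d27:-→d28:-→d29:-→d30:-→d31:-→d32:H2 -> H2
  + 132.185.117.32/27 (H3) depth=27
  + 0.0.0.0/0 (H0) depth=0
  lookup 21.104.71.144: bits 00010101011010000100011110010000 walk d0:H0→d1:-→d2:-→d3:-→d4:-→d5:-→d6:-→d7:-→d8:-→d9:-→d10:-→d11:-→d12:-→d13:-→d14:-→d15:-→d16:-→d17:-→d18:-→d19:-→d20:-→d21:-→d22:-→d23:-→d24:-→d25:-→d26:-→d27:-→d28:-→d29:-→d30:-→d31:-→d32:H2 -> H2
  - 21.104.71.144/32 clear@32
  + 89.99.240.0/20 (H3) depth=20
  + 21.96.0.0/12 (H2) depth=12
  + 89.99.224.0/19 (H1) depth=19
  lookup 89.99.224.221: bits 0101100101100011111 walk d0:H0→d1:-→d2:-→d3:-→d4:-→d5:-→d6:-→d7:-→d8:-→d9:-→d10:-→d11:-→d12:-→d13:-→d14:-→d15:-→d16:-→d17:-→d18:-→d19:H1 -> H1
  lookup 21.96.1.68: bits 000101010110 walk d0:H0→d1:-→d2:-→d3:-→d4:-→d5:-→d6:-→d7:-→d8:-→d9:-→d10:-→d11:-→d12:H2 -> H2
  lookup 21.96.0.13: bits 000101010110 walk d0:H0→d1:-→d2:-→d3:-→d4:-→d5:-→d6:-→d7:-→d8:-→d9:-→d10:-→d11:-→d12:H2 -> H2
  - 21.96.0.0/12 clear@12
  + 89.96.0.0/12 (H0) depth=12
  - 89.99.249.97/32 clear@32
  + 21.0.0.0/8 (H0) depth=8
  - 132.185.117.32/27 clear@27
  lookup 89.99.226.254: bits 0101100101100011111 walk d0:H0→d1:-→d2:-→d3:-→d4:-→d5:-→d6:-→d7:-→d8:-→d9:-→d10:-→d11:-→d12:H0→d13:-→d14:-→d15:-→d16:-→d17:-→d18:-→d19:H1 -> H1
  + 107.126.46.116/32 (H0) depth=32
  - 89.96.0.0/12 clear@12
  + 107.126.46.112/28 (H1) depth=28
  + 132.185.117.32/28 (H3) depth=28
  - 107.126.46.112/28 clear@28
  - 89.99.224.0/19 clear@19
  + 89.0.0.0/8 (H1) depth=8
  - 89.0.0.0/8 clear@8
  + 0.0.0.0/0 (H3) depth=0
  + 89.0.0.0/8 (H2) depth=8
  - 21.0.0.0/8 clear@8
  - 107.126.46.116/32 clear@32
  + 132.176.0.0/12 (H3) depth=12
  + 0.0.0.0/0 (H1) depth=0

== LOOKUPS ==
["H2","H2","H1","H2","H2","H1"]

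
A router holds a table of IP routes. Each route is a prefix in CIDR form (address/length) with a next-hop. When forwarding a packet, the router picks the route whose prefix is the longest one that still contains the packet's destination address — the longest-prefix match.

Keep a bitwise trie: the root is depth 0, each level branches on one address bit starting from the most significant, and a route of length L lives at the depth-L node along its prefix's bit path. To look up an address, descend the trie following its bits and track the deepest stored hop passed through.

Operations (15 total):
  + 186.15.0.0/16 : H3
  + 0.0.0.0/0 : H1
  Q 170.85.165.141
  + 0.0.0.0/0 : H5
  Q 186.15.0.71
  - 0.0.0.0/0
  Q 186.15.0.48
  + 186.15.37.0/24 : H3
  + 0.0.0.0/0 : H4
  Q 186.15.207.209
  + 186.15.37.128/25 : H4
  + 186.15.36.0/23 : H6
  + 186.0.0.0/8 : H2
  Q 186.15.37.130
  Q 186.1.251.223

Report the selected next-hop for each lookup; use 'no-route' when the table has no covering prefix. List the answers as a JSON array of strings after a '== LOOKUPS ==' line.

Process each operation:
  add 186.15.0.0/16 -> H3 at depth 16
  add 0.0.0.0/0 -> H1 at depth 0
  Q 170.85.165.141: descend 101 ; hops seen [H1] ; pick H1
  add 0.0.0.0/0 -> H5 at depth 0
  Q 186.15.0.71: descend 1011101000001111 ; hops seen [H5,H3] ; pick H3
  - 0.0.0.0/0 clear@0
  Q 186.15.0.48: descend 1011101000001111 ; hops seen [H3] ; pick H3
  add 186.15.37.0/24 -> H3 at depth 24
  add 0.0.0.0/0 -> H4 at depth 0
  Q 186.15.207.209: descend 1011101000001111 ; hops seen [H4,H3] ; pick H3
  add 186.15.37.128/25 -> H4 at depth 25
  add 186.15.36.0/23 -> H6 at depth 23
  add 186.0.0.0/8 -> H2 at depth 8
  Q 186.15.37.130: descend 1011101000001111001001011 ; hops seen [H4,H2,H3,H6,H3,H4] ; pick H4
  Q 186.1.251.223: descend 101110100000 ; hops seen [H4,H2] ; pick H2

== LOOKUPS ==
["H1","H3","H3","H3","H4","H2"]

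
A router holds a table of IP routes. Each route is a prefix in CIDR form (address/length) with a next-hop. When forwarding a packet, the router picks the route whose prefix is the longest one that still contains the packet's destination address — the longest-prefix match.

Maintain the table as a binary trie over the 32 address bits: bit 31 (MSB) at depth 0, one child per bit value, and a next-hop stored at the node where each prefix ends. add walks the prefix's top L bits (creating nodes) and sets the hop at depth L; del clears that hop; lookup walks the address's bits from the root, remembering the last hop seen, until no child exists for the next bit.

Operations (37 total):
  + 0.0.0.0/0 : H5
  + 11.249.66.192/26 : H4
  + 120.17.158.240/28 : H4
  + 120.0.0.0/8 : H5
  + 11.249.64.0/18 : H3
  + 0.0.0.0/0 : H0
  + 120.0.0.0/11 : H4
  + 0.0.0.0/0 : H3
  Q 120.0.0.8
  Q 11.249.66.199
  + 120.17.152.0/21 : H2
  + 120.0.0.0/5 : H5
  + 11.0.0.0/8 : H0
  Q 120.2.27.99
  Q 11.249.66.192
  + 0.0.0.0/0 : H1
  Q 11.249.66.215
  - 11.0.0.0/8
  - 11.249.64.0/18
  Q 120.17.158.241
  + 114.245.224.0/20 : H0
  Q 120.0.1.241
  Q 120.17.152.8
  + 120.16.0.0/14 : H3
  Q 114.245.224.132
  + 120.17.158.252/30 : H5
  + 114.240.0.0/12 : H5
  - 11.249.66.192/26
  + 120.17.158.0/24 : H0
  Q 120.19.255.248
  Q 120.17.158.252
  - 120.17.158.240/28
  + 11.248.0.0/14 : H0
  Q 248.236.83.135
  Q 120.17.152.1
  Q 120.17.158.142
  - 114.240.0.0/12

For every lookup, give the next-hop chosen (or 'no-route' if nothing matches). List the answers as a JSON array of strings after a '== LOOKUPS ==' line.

Process each operation:
  add 0.0.0.0/0 -> H5 at depth 0
  add 11.249.66.192/26 -> H4 at depth 26
  add 120.17.158.240/28 -> H4 at depth 28
  add 120.0.0.0/8 -> H5 at depth 8
  add 11.249.64.0/18 -> H3 at depth 18
  add 0.0.0.0/0 -> H0 at depth 0
  add 120.0.0.0/11 -> H4 at depth 11
  add 0.0.0.0/0 -> H3 at depth 0
  Q 120.0.0.8: descend 01111000000 ; hops seen [H3,H5,H4] ; pick H4
  Q 11.249.66.199: descend 00001011111110010100001011 ; hops seen [H3,H3,H4] ; pick H4
  add 120.17.152.0/21 -> H2 at depth 21
  add 120.0.0.0/5 -> H5 at depth 5
  add 11.0.0.0/8 -> H0 at depth 8
  Q 120.2.27.99: descend 01111000000 ; hops seen [H3,H5,H5,H4] ; pick H4
  Q 11.249.66.192: descend 00001011111110010100001011 ; hops seen [H3,H0,H3,H4] ; pick H4
  add 0.0.0.0/0 -> H1 at depth 0
  Q 11.249.66.215: descend 00001011111110010100001011 ; hops seen [H1,H0,H3,H4] ; pick H4
  del 11.0.0.0/8 (clear depth 8)
  del 11.249.64.0/18 (clear depth 18)
  Q 120.17.158.241: descend 0111100000010001100111101111 ; hops seen [H1,H5,H5,H4,H2,H4] ; pick H4
  add 114.245.224.0/20 -> H0 at depth 20
  Q 120.0.1.241: descend 01111000000 ; hops seen [H1,H5,H5,H4] ; pick H4
  Q 120.17.152.8: descend 011110000001000110011 ; hops seen [H1,H5,H5,H4,H2] ; pick H2
  add 120.16.0.0/14 -> H3 at depth 14
  Q 114.245.224.132: descend 01110010111101011110 ; hops seen [H1,H0] ; pick H0
  add 120.17.158.252/30 -> H5 at depth 30
  add 114.240.0.0/12 -> H5 at depth 12
  del 11.249.66.192/26 (clear depth 26)
  add 120.17.158.0/24 -> H0 at depth 24
  Q 120.19.255.248: descend 01111000000100 ; hops seen [H1,H5,H5,H4,H3] ; pick H3
  Q 120.17.158.252: descend 011110000001000110011110111111 ; hops seen [H1,H5,H5,H4,H3,H2,H0,H4,H5] ; pick H5
  del 120.17.158.240/28 (clear depth 28)
  add 11.248.0.0/14 -> H0 at depth 14
  Q 248.236.83.135: descend ε ; hops seen [H1] ; pick H1
  Q 120.17.152.1: descend 011110000001000110011 ; hops seen [H1,H5,H5,H4,H3,H2] ; pick H2
  Q 120.17.158.142: descend 0111100000010001100111101 ; hops seen [H1,H5,H5,H4,H3,H2,H0] ; pick H0
  del 114.240.0.0/12 (clear depth 12)

== LOOKUPS ==
["H4","H4","H4","H4","H4","H4","H4","H2","H0","H3","H5","H1","H2","H0"]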